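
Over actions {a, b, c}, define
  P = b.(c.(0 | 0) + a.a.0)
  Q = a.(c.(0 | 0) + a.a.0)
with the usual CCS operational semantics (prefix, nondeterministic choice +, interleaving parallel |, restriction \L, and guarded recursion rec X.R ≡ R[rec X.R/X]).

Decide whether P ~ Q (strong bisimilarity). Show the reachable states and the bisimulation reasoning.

Reachable graph of P (5 states):
  m0 = b.(c.(0 | 0) + a.a.0) :: --b--▸ m1
  m1 = c.(0 | 0) + a.a.0 :: --a--▸ m2, --c--▸ m3
  m2 = a.0 :: --a--▸ m4
  m3 = 0 | 0 :: stopped
  m4 = 0 :: stopped
Reachable graph of Q (5 states):
  n0 = a.(c.(0 | 0) + a.a.0) :: --a--▸ n1
  n1 = c.(0 | 0) + a.a.0 :: --a--▸ n2, --c--▸ n3
  n2 = a.0 :: --a--▸ n4
  n3 = 0 | 0 :: stopped
  n4 = 0 :: stopped
Bisimilarity quotient blocks:
  B0 = {m0}
  B1 = {m1, n1}
  B2 = {m3, m4, n3, n4}
  B3 = {m2, n2}
  B4 = {n0}
m0 ∈ B0, n0 ∈ B4 → different blocks

P ≁ Q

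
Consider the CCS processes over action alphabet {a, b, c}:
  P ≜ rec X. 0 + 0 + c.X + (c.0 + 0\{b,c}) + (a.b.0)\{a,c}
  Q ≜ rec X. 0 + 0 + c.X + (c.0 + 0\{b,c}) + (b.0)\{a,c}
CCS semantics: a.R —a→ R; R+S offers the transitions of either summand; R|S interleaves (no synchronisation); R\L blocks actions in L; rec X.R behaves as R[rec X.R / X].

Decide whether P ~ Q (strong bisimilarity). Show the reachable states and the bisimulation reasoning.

LTS(P): 2 reachable states
  s0 = rec X. 0 + 0 + c.X + (c.0 + 0\{b,c}) + (a.b.0)\{a,c} has moves -c-> s0, -c-> s1
  s1 = 0 has moves ·
LTS(Q): 3 reachable states
  t0 = rec X. 0 + 0 + c.X + (c.0 + 0\{b,c}) + (b.0)\{a,c} has moves -b-> t1, -c-> t0, -c-> t2
  t1 = 0\{a,c} has moves ·
  t2 = 0 has moves ·
Bisimilarity quotient blocks:
  B0 = {s0}
  B1 = {s1, t1, t2}
  B2 = {t0}
s0 ∈ B0, t0 ∈ B2 → different blocks

not bisimilar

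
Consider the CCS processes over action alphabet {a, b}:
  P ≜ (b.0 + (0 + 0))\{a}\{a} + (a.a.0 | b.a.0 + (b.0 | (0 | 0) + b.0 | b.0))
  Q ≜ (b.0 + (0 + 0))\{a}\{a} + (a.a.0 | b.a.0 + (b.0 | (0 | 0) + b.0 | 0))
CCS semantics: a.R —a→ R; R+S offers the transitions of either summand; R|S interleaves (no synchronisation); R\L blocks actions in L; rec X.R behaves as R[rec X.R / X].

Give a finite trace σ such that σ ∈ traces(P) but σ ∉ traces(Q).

Reachable graph of P (13 states):
  s0 = (b.0 + (0 + 0))\{a}\{a} + (a.a.0 | b.a.0 + (b.0 | (0 | 0) + b.0 | b.0)) | —a→ s1, —b→ s2, —b→ s3, —b→ s4, —b→ s5, —b→ s6
  s1 = a.0 | b.a.0 | —a→ s7, —b→ s8
  s2 = 0 | (0 | 0) | stopped
  s3 = 0 | b.0 | —b→ s9
  s4 = 0\{a}\{a} | stopped
  s5 = a.a.0 | a.0 | —a→ s10, —a→ s8
  s6 = b.0 | 0 | —b→ s9
  s7 = 0 | b.a.0 | —b→ s11
  s8 = a.0 | a.0 | —a→ s11, —a→ s12
  s9 = 0 | 0 | stopped
  s10 = a.a.0 | 0 | —a→ s12
  s11 = 0 | a.0 | —a→ s9
  s12 = a.0 | 0 | —a→ s9
Reachable graph of Q (11 states):
  t0 = (b.0 + (0 + 0))\{a}\{a} + (a.a.0 | b.a.0 + (b.0 | (0 | 0) + b.0 | 0)) | —a→ t1, —b→ t2, —b→ t3, —b→ t4, —b→ t5
  t1 = a.0 | b.a.0 | —a→ t6, —b→ t7
  t2 = 0 | (0 | 0) | stopped
  t3 = 0 | 0 | stopped
  t4 = 0\{a}\{a} | stopped
  t5 = a.a.0 | a.0 | —a→ t7, —a→ t8
  t6 = 0 | b.a.0 | —b→ t9
  t7 = a.0 | a.0 | —a→ t10, —a→ t9
  t8 = a.a.0 | 0 | —a→ t10
  t9 = 0 | a.0 | —a→ t3
  t10 = a.0 | 0 | —a→ t3
Trace ⟨bb⟩ through P, begin at {s0}:
  after b @ step 1: {s2, s3, s4, s5, s6}
  after b @ step 2: {s9}
  P completes σ.
Trace ⟨bb⟩ through Q, begin at {t0}:
  after b @ step 1: {t2, t3, t4, t5}
  after b @ step 2: ∅ (Q stuck)

bb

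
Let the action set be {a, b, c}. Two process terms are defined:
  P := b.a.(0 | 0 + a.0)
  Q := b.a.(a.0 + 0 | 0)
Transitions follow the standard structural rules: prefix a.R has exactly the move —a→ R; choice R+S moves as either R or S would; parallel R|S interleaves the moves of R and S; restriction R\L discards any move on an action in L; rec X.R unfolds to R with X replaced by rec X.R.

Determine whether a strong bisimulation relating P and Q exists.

Reachable graph of P (4 states):
  p0 = b.a.(0 | 0 + a.0) ⊢ -b-> p1
  p1 = a.(0 | 0 + a.0) ⊢ -a-> p2
  p2 = 0 | 0 + a.0 ⊢ -a-> p3
  p3 = 0 ⊢ deadlocked
Reachable graph of Q (4 states):
  q0 = b.a.(a.0 + 0 | 0) ⊢ -b-> q1
  q1 = a.(a.0 + 0 | 0) ⊢ -a-> q2
  q2 = a.0 + 0 | 0 ⊢ -a-> q3
  q3 = 0 ⊢ deadlocked
Partition-refinement fixed point:
  B0 = {p0, q0}
  B1 = {p1, q1}
  B2 = {p2, q2}
  B3 = {p3, q3}
p0 ∈ B0, q0 ∈ B0 → same block

bisimilar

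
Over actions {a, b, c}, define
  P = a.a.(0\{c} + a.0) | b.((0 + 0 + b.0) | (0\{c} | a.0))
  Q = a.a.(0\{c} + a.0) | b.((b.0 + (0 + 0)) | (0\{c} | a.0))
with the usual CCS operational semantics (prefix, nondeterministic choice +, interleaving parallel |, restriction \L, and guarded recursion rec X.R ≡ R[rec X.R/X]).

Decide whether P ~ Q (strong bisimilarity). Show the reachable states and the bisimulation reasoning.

LTS(P): 20 reachable states
  m0 = a.a.(0\{c} + a.0) | b.((0 + 0 + b.0) | (0\{c} | a.0)) has moves ··a··> m1, ··b··> m2
  m1 = a.(0\{c} + a.0) | b.((0 + 0 + b.0) | (0\{c} | a.0)) has moves ··a··> m3, ··b··> m4
  m2 = a.a.(0\{c} + a.0) | ((0 + 0 + b.0) | (0\{c} | a.0)) has moves ··a··> m4, ··a··> m5, ··b··> m6
  m3 = (0\{c} + a.0) | b.((0 + 0 + b.0) | (0\{c} | a.0)) has moves ··a··> m7, ··b··> m8
  m4 = a.(0\{c} + a.0) | ((0 + 0 + b.0) | (0\{c} | a.0)) has moves ··a··> m8, ··a··> m9, ··b··> m10
  m5 = a.a.(0\{c} + a.0) | ((0 + 0 + b.0) | (0\{c} | 0)) has moves ··a··> m9, ··b··> m11
  m6 = a.a.(0\{c} + a.0) | (0 | (0\{c} | a.0)) has moves ··a··> m10, ··a··> m11
  m7 = 0 | b.((0 + 0 + b.0) | (0\{c} | a.0)) has moves ··b··> m12
  m8 = (0\{c} + a.0) | ((0 + 0 + b.0) | (0\{c} | a.0)) has moves ··a··> m12, ··a··> m13, ··b··> m14
  m9 = a.(0\{c} + a.0) | ((0 + 0 + b.0) | (0\{c} | 0)) has moves ··a··> m13, ··b··> m15
  m10 = a.(0\{c} + a.0) | (0 | (0\{c} | a.0)) has moves ··a··> m14, ··a··> m15
  m11 = a.a.(0\{c} + a.0) | (0 | (0\{c} | 0)) has moves ··a··> m15
  m12 = 0 | ((0 + 0 + b.0) | (0\{c} | a.0)) has moves ··a··> m16, ··b··> m17
  m13 = (0\{c} + a.0) | ((0 + 0 + b.0) | (0\{c} | 0)) has moves ··a··> m16, ··b··> m18
  m14 = (0\{c} + a.0) | (0 | (0\{c} | a.0)) has moves ··a··> m17, ··a··> m18
  m15 = a.(0\{c} + a.0) | (0 | (0\{c} | 0)) has moves ··a··> m18
  m16 = 0 | ((0 + 0 + b.0) | (0\{c} | 0)) has moves ··b··> m19
  m17 = 0 | (0 | (0\{c} | a.0)) has moves ··a··> m19
  m18 = (0\{c} + a.0) | (0 | (0\{c} | 0)) has moves ··a··> m19
  m19 = 0 | (0 | (0\{c} | 0)) has moves ·
LTS(Q): 20 reachable states
  n0 = a.a.(0\{c} + a.0) | b.((b.0 + (0 + 0)) | (0\{c} | a.0)) has moves ··a··> n1, ··b··> n2
  n1 = a.(0\{c} + a.0) | b.((b.0 + (0 + 0)) | (0\{c} | a.0)) has moves ··a··> n3, ··b··> n4
  n2 = a.a.(0\{c} + a.0) | ((b.0 + (0 + 0)) | (0\{c} | a.0)) has moves ··a··> n4, ··a··> n5, ··b··> n6
  n3 = (0\{c} + a.0) | b.((b.0 + (0 + 0)) | (0\{c} | a.0)) has moves ··a··> n7, ··b··> n8
  n4 = a.(0\{c} + a.0) | ((b.0 + (0 + 0)) | (0\{c} | a.0)) has moves ··a··> n8, ··a··> n9, ··b··> n10
  n5 = a.a.(0\{c} + a.0) | ((b.0 + (0 + 0)) | (0\{c} | 0)) has moves ··a··> n9, ··b··> n11
  n6 = a.a.(0\{c} + a.0) | (0 | (0\{c} | a.0)) has moves ··a··> n10, ··a··> n11
  n7 = 0 | b.((b.0 + (0 + 0)) | (0\{c} | a.0)) has moves ··b··> n12
  n8 = (0\{c} + a.0) | ((b.0 + (0 + 0)) | (0\{c} | a.0)) has moves ··a··> n12, ··a··> n13, ··b··> n14
  n9 = a.(0\{c} + a.0) | ((b.0 + (0 + 0)) | (0\{c} | 0)) has moves ··a··> n13, ··b··> n15
  n10 = a.(0\{c} + a.0) | (0 | (0\{c} | a.0)) has moves ··a··> n14, ··a··> n15
  n11 = a.a.(0\{c} + a.0) | (0 | (0\{c} | 0)) has moves ··a··> n15
  n12 = 0 | ((b.0 + (0 + 0)) | (0\{c} | a.0)) has moves ··a··> n16, ··b··> n17
  n13 = (0\{c} + a.0) | ((b.0 + (0 + 0)) | (0\{c} | 0)) has moves ··a··> n16, ··b··> n18
  n14 = (0\{c} + a.0) | (0 | (0\{c} | a.0)) has moves ··a··> n17, ··a··> n18
  n15 = a.(0\{c} + a.0) | (0 | (0\{c} | 0)) has moves ··a··> n18
  n16 = 0 | ((b.0 + (0 + 0)) | (0\{c} | 0)) has moves ··b··> n19
  n17 = 0 | (0 | (0\{c} | a.0)) has moves ··a··> n19
  n18 = (0\{c} + a.0) | (0 | (0\{c} | 0)) has moves ··a··> n19
  n19 = 0 | (0 | (0\{c} | 0)) has moves ·
Partition-refinement fixed point:
  B0 = {m0, n0}
  B1 = {m1, n1}
  B2 = {m3, n3}
  B3 = {m8, m9, n8, n9}
  B4 = {m12, m13, n12, n13}
  B5 = {m16, n16}
  B6 = {m19, n19}
  B7 = {m17, m18, n17, n18}
  B8 = {m14, m15, n14, n15}
  B9 = {m7, n7}
  B10 = {m4, m5, n4, n5}
  B11 = {m10, m11, n10, n11}
  B12 = {m2, n2}
  B13 = {m6, n6}
m0 ∈ B0, n0 ∈ B0 → same block

YES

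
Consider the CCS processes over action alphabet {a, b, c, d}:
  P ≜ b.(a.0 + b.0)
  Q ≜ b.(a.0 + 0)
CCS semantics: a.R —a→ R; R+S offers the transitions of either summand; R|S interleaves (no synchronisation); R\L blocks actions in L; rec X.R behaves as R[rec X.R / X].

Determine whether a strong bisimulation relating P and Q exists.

NO

P's transition system — 3 states:
  p0 = b.(a.0 + b.0) | ··b··> p1
  p1 = a.0 + b.0 | ··a··> p2, ··b··> p2
  p2 = 0 | ∅
Q's transition system — 3 states:
  q0 = b.(a.0 + 0) | ··b··> q1
  q1 = a.0 + 0 | ··a··> q2
  q2 = 0 | ∅
Partition-refinement fixed point:
  B0 = {p0}
  B1 = {p1}
  B2 = {p2, q2}
  B3 = {q0}
  B4 = {q1}
p0 ∈ B0, q0 ∈ B3 → different blocks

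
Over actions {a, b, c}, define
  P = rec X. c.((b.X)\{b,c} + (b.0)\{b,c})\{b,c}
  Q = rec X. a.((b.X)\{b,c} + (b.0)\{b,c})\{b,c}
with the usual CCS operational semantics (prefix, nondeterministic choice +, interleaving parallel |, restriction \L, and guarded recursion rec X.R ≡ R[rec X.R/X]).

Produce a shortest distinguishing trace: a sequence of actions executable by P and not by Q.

c

Reachable graph of P (2 states):
  m0 = rec X. c.((b.X)\{b,c} + (b.0)\{b,c})\{b,c} :: --c--▸ m1
  m1 = ((b.(rec X. c.((b.X)\{b,c} + (b.0)\{b,c})\{b,c}))\{b,c} + (b.0)\{b,c})\{b,c} :: (no moves)
Reachable graph of Q (2 states):
  n0 = rec X. a.((b.X)\{b,c} + (b.0)\{b,c})\{b,c} :: --a--▸ n1
  n1 = ((b.(rec X. a.((b.X)\{b,c} + (b.0)\{b,c})\{b,c}))\{b,c} + (b.0)\{b,c})\{b,c} :: (no moves)
Trace ⟨c⟩ through P, begin at {m0}:
  [1] c ⇒ {m1}
  — P admits the full trace.
Trace ⟨c⟩ through Q, begin at {n0}:
  [1] c ⇒ no successor for Q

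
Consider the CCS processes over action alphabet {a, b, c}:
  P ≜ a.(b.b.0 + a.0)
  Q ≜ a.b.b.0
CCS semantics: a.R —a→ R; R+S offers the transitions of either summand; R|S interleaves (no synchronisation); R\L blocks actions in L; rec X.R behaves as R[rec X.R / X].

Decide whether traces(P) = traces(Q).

Reachable graph of P (4 states):
  p0 = a.(b.b.0 + a.0) :: ··a··> p1
  p1 = b.b.0 + a.0 :: ··a··> p2, ··b··> p3
  p2 = 0 :: deadlocked
  p3 = b.0 :: ··b··> p2
Reachable graph of Q (4 states):
  q0 = a.b.b.0 :: ··a··> q1
  q1 = b.b.0 :: ··b··> q2
  q2 = b.0 :: ··b··> q3
  q3 = 0 :: deadlocked
Trace ⟨aa⟩ through P, begin at {p0}:
  [1] a ⇒ {p1}
  [2] a ⇒ {p2}
  P completes σ.
Trace ⟨aa⟩ through Q, begin at {q0}:
  [1] a ⇒ {q1}
  [2] a ⇒ ∅  — Q cannot continue

trace-distinct — witness ⟨aa⟩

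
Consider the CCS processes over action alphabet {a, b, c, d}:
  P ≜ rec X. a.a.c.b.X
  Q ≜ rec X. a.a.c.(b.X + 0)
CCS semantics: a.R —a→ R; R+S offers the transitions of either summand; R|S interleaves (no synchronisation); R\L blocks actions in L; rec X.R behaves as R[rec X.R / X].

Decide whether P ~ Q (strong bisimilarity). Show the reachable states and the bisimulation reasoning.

P's transition system — 4 states:
  u0 = rec X. a.a.c.b.X :: =a=> u1
  u1 = a.c.b.(rec X. a.a.c.b.X) :: =a=> u2
  u2 = c.b.(rec X. a.a.c.b.X) :: =c=> u3
  u3 = b.(rec X. a.a.c.b.X) :: =b=> u0
Q's transition system — 4 states:
  v0 = rec X. a.a.c.(b.X + 0) :: =a=> v1
  v1 = a.c.(b.(rec X. a.a.c.(b.X + 0)) + 0) :: =a=> v2
  v2 = c.(b.(rec X. a.a.c.(b.X + 0)) + 0) :: =c=> v3
  v3 = b.(rec X. a.a.c.(b.X + 0)) + 0 :: =b=> v0
Coarsest stable partition (strong bisimilarity classes):
  B0 = {u0, v0}
  B1 = {u1, v1}
  B2 = {u2, v2}
  B3 = {u3, v3}
u0 ∈ B0, v0 ∈ B0 → same block

bisimilar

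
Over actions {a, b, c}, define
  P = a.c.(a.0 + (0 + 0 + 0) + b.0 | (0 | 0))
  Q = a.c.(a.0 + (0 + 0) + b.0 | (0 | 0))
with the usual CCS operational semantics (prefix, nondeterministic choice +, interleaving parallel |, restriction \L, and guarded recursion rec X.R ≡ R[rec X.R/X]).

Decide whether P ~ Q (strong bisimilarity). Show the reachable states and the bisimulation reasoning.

bisimilar

LTS(P): 5 reachable states
  s0 = a.c.(a.0 + (0 + 0 + 0) + b.0 | (0 | 0)) ⊢ --a--▸ s1
  s1 = c.(a.0 + (0 + 0 + 0) + b.0 | (0 | 0)) ⊢ --c--▸ s2
  s2 = a.0 + (0 + 0 + 0) + b.0 | (0 | 0) ⊢ --a--▸ s3, --b--▸ s4
  s3 = 0 ⊢ ·
  s4 = 0 | (0 | 0) ⊢ ·
LTS(Q): 5 reachable states
  t0 = a.c.(a.0 + (0 + 0) + b.0 | (0 | 0)) ⊢ --a--▸ t1
  t1 = c.(a.0 + (0 + 0) + b.0 | (0 | 0)) ⊢ --c--▸ t2
  t2 = a.0 + (0 + 0) + b.0 | (0 | 0) ⊢ --a--▸ t3, --b--▸ t4
  t3 = 0 ⊢ ·
  t4 = 0 | (0 | 0) ⊢ ·
Bisimilarity quotient blocks:
  B0 = {s0, t0}
  B1 = {s1, t1}
  B2 = {s2, t2}
  B3 = {s3, s4, t3, t4}
s0 ∈ B0, t0 ∈ B0 → same block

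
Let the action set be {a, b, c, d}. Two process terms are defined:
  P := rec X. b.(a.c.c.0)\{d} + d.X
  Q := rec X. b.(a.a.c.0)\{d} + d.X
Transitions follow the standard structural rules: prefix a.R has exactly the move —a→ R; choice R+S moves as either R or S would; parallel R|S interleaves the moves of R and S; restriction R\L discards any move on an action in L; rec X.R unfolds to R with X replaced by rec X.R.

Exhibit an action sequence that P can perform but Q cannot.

LTS(P): 5 reachable states
  s0 = rec X. b.(a.c.c.0)\{d} + d.X | ··b··> s1, ··d··> s0
  s1 = (a.c.c.0)\{d} | ··a··> s2
  s2 = (c.c.0)\{d} | ··c··> s3
  s3 = (c.0)\{d} | ··c··> s4
  s4 = 0\{d} | (no moves)
LTS(Q): 5 reachable states
  t0 = rec X. b.(a.a.c.0)\{d} + d.X | ··b··> t1, ··d··> t0
  t1 = (a.a.c.0)\{d} | ··a··> t2
  t2 = (a.c.0)\{d} | ··a··> t3
  t3 = (c.0)\{d} | ··c··> t4
  t4 = 0\{d} | (no moves)
Executing bac from P (initial set {s0}):
  step 1 (b): {s1}
  step 2 (a): {s2}
  step 3 (c): {s3}
  — P admits the full trace.
Executing bac from Q (initial set {t0}):
  step 1 (b): {t1}
  step 2 (a): {t2}
  step 3 (c): ∅  — Q cannot continue

bac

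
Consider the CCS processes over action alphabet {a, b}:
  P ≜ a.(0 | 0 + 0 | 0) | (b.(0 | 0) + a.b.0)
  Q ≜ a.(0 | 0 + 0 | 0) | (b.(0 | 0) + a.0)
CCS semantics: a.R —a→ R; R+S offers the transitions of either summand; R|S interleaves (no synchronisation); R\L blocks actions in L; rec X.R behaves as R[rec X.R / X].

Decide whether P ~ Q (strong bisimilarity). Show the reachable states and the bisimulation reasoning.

P ≁ Q

LTS(P): 8 reachable states
  m0 = a.(0 | 0 + 0 | 0) | (b.(0 | 0) + a.b.0) has moves -a-> m1, -a-> m2, -b-> m3
  m1 = (0 | 0 + 0 | 0) | (b.(0 | 0) + a.b.0) has moves -a-> m4, -b-> m5
  m2 = a.(0 | 0 + 0 | 0) | b.0 has moves -a-> m4, -b-> m6
  m3 = a.(0 | 0 + 0 | 0) | (0 | 0) has moves -a-> m5
  m4 = (0 | 0 + 0 | 0) | b.0 has moves -b-> m7
  m5 = (0 | 0 + 0 | 0) | (0 | 0) has moves stopped
  m6 = a.(0 | 0 + 0 | 0) | 0 has moves -a-> m7
  m7 = (0 | 0 + 0 | 0) | 0 has moves stopped
LTS(Q): 6 reachable states
  n0 = a.(0 | 0 + 0 | 0) | (b.(0 | 0) + a.0) has moves -a-> n1, -a-> n2, -b-> n3
  n1 = (0 | 0 + 0 | 0) | (b.(0 | 0) + a.0) has moves -a-> n4, -b-> n5
  n2 = a.(0 | 0 + 0 | 0) | 0 has moves -a-> n4
  n3 = a.(0 | 0 + 0 | 0) | (0 | 0) has moves -a-> n5
  n4 = (0 | 0 + 0 | 0) | 0 has moves stopped
  n5 = (0 | 0 + 0 | 0) | (0 | 0) has moves stopped
Bisimilarity quotient blocks:
  B0 = {m0}
  B1 = {m2}
  B2 = {m4}
  B3 = {m5, m7, n4, n5}
  B4 = {m3, m6, n2, n3}
  B5 = {m1}
  B6 = {n0}
  B7 = {n1}
m0 ∈ B0, n0 ∈ B6 → different blocks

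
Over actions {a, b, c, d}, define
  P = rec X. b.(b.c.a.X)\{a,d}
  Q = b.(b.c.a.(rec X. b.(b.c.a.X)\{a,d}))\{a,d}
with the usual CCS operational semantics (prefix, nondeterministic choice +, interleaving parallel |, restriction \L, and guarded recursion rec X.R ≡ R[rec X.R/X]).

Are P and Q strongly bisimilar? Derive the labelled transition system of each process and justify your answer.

Reachable graph of P (4 states):
  s0 = rec X. b.(b.c.a.X)\{a,d} :: ··b··> s1
  s1 = (b.c.a.(rec X. b.(b.c.a.X)\{a,d}))\{a,d} :: ··b··> s2
  s2 = (c.a.(rec X. b.(b.c.a.X)\{a,d}))\{a,d} :: ··c··> s3
  s3 = (a.(rec X. b.(b.c.a.X)\{a,d}))\{a,d} :: deadlocked
Reachable graph of Q (4 states):
  t0 = b.(b.c.a.(rec X. b.(b.c.a.X)\{a,d}))\{a,d} :: ··b··> t1
  t1 = (b.c.a.(rec X. b.(b.c.a.X)\{a,d}))\{a,d} :: ··b··> t2
  t2 = (c.a.(rec X. b.(b.c.a.X)\{a,d}))\{a,d} :: ··c··> t3
  t3 = (a.(rec X. b.(b.c.a.X)\{a,d}))\{a,d} :: deadlocked
Bisimilarity quotient blocks:
  B0 = {s0, t0}
  B1 = {s1, t1}
  B2 = {s2, t2}
  B3 = {s3, t3}
s0 ∈ B0, t0 ∈ B0 → same block

bisimilar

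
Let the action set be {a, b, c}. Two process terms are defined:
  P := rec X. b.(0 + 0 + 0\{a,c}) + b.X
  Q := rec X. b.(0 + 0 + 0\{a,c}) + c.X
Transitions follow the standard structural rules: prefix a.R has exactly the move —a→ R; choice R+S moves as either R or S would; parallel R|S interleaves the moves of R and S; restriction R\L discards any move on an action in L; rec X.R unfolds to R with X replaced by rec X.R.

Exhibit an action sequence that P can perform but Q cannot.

Reachable graph of P (2 states):
  u0 = rec X. b.(0 + 0 + 0\{a,c}) + b.X :: =b=> u0, =b=> u1
  u1 = 0 + 0 + 0\{a,c} :: ∅
Reachable graph of Q (2 states):
  v0 = rec X. b.(0 + 0 + 0\{a,c}) + c.X :: =b=> v1, =c=> v0
  v1 = 0 + 0 + 0\{a,c} :: ∅
Run σ = ⟨bb⟩ on P: start {u0}
  step 1 (b): {u0, u1}
  step 2 (b): {u0, u1}
  — P admits the full trace.
Run σ = ⟨bb⟩ on Q: start {v0}
  step 1 (b): {v1}
  step 2 (b): no successor for Q

bb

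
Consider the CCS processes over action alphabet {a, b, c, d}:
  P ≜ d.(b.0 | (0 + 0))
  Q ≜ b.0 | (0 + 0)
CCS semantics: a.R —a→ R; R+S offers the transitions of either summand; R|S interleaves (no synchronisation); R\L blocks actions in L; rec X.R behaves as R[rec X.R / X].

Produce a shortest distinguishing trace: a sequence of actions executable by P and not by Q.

LTS(P): 3 reachable states
  u0 = d.(b.0 | (0 + 0)) | =d=> u1
  u1 = b.0 | (0 + 0) | =b=> u2
  u2 = 0 | (0 + 0) | deadlocked
LTS(Q): 2 reachable states
  v0 = b.0 | (0 + 0) | =b=> v1
  v1 = 0 | (0 + 0) | deadlocked
Run σ = ⟨d⟩ on P: start {u0}
  step 1 (d): {u1}
  — P admits the full trace.
Run σ = ⟨d⟩ on Q: start {v0}
  step 1 (d): ∅  — Q cannot continue

d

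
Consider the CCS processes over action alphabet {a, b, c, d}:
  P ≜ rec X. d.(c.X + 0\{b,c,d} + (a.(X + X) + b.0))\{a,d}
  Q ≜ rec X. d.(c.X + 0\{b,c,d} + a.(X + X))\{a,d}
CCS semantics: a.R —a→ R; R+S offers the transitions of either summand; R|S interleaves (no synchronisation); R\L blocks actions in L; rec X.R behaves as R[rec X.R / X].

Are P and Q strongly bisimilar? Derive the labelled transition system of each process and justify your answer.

P ≁ Q

LTS(P): 4 reachable states
  s0 = rec X. d.(c.X + 0\{b,c,d} + (a.(X + X) + b.0))\{a,d} has moves --d--▸ s1
  s1 = (c.(rec X. d.(c.X + 0\{b,c,d} + (a.(X + X) + b.0))\{a,d}) + 0\{b,c,d} + (a.((rec X. d.(c.X + 0\{b,c,d} + (a.(X + X) + b.0))\{a,d}) + (rec X. d.(c.X + 0\{b,c,d} + (a.(X + X) + b.0))\{a,d})) + b.0))\{a,d} has moves --b--▸ s2, --c--▸ s3
  s2 = 0\{a,d} has moves (no moves)
  s3 = (rec X. d.(c.X + 0\{b,c,d} + (a.(X + X) + b.0))\{a,d})\{a,d} has moves (no moves)
LTS(Q): 3 reachable states
  t0 = rec X. d.(c.X + 0\{b,c,d} + a.(X + X))\{a,d} has moves --d--▸ t1
  t1 = (c.(rec X. d.(c.X + 0\{b,c,d} + a.(X + X))\{a,d}) + 0\{b,c,d} + a.((rec X. d.(c.X + 0\{b,c,d} + a.(X + X))\{a,d}) + (rec X. d.(c.X + 0\{b,c,d} + a.(X + X))\{a,d})))\{a,d} has moves --c--▸ t2
  t2 = (rec X. d.(c.X + 0\{b,c,d} + a.(X + X))\{a,d})\{a,d} has moves (no moves)
Coarsest stable partition (strong bisimilarity classes):
  B0 = {s0}
  B1 = {s1}
  B2 = {s2, s3, t2}
  B3 = {t0}
  B4 = {t1}
s0 ∈ B0, t0 ∈ B3 → different blocks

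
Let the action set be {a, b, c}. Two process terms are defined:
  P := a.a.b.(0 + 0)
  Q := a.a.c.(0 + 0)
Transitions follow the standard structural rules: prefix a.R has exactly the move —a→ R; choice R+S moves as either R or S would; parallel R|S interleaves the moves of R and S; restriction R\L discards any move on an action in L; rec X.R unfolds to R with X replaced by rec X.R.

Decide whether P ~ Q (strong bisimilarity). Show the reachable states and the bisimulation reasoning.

NO

P's transition system — 4 states:
  u0 = a.a.b.(0 + 0) ⊢ ··a··> u1
  u1 = a.b.(0 + 0) ⊢ ··a··> u2
  u2 = b.(0 + 0) ⊢ ··b··> u3
  u3 = 0 + 0 ⊢ ·
Q's transition system — 4 states:
  v0 = a.a.c.(0 + 0) ⊢ ··a··> v1
  v1 = a.c.(0 + 0) ⊢ ··a··> v2
  v2 = c.(0 + 0) ⊢ ··c··> v3
  v3 = 0 + 0 ⊢ ·
Bisimilarity quotient blocks:
  B0 = {u0}
  B1 = {u1}
  B2 = {u2}
  B3 = {u3, v3}
  B4 = {v0}
  B5 = {v1}
  B6 = {v2}
u0 ∈ B0, v0 ∈ B4 → different blocks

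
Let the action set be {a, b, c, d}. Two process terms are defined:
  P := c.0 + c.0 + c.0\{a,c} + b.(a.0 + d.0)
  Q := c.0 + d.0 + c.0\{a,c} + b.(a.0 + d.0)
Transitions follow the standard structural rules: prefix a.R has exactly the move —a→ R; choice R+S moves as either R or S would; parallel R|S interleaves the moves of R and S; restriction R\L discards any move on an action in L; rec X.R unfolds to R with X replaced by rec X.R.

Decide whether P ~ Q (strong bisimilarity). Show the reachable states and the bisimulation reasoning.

not bisimilar

P's transition system — 4 states:
  s0 = c.0 + c.0 + c.0\{a,c} + b.(a.0 + d.0) → =b=> s1, =c=> s2, =c=> s3
  s1 = a.0 + d.0 → =a=> s2, =d=> s2
  s2 = 0 → ∅
  s3 = 0\{a,c} → ∅
Q's transition system — 4 states:
  t0 = c.0 + d.0 + c.0\{a,c} + b.(a.0 + d.0) → =b=> t1, =c=> t2, =c=> t3, =d=> t2
  t1 = a.0 + d.0 → =a=> t2, =d=> t2
  t2 = 0 → ∅
  t3 = 0\{a,c} → ∅
Coarsest stable partition (strong bisimilarity classes):
  B0 = {s0}
  B1 = {s1, t1}
  B2 = {s2, s3, t2, t3}
  B3 = {t0}
s0 ∈ B0, t0 ∈ B3 → different blocks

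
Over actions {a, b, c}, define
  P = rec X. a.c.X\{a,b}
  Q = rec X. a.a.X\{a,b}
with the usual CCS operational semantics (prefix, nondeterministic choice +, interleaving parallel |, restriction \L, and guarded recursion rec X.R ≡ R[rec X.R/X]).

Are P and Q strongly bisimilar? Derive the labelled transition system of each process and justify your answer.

not bisimilar

Reachable graph of P (3 states):
  s0 = rec X. a.c.X\{a,b} has moves —a→ s1
  s1 = c.(rec X. a.c.X\{a,b})\{a,b} has moves —c→ s2
  s2 = (rec X. a.c.X\{a,b})\{a,b} has moves ∅
Reachable graph of Q (3 states):
  t0 = rec X. a.a.X\{a,b} has moves —a→ t1
  t1 = a.(rec X. a.a.X\{a,b})\{a,b} has moves —a→ t2
  t2 = (rec X. a.a.X\{a,b})\{a,b} has moves ∅
Coarsest stable partition (strong bisimilarity classes):
  B0 = {s0}
  B1 = {s1}
  B2 = {s2, t2}
  B3 = {t0}
  B4 = {t1}
s0 ∈ B0, t0 ∈ B3 → different blocks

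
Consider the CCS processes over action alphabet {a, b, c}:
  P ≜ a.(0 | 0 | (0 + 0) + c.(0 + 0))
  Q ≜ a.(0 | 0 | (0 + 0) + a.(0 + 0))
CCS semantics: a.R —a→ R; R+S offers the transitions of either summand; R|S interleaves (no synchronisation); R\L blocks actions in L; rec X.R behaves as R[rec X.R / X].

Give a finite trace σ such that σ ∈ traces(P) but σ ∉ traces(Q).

LTS(P): 3 reachable states
  s0 = a.(0 | 0 | (0 + 0) + c.(0 + 0)) ⊢ =a=> s1
  s1 = 0 | 0 | (0 + 0) + c.(0 + 0) ⊢ =c=> s2
  s2 = 0 + 0 ⊢ deadlocked
LTS(Q): 3 reachable states
  t0 = a.(0 | 0 | (0 + 0) + a.(0 + 0)) ⊢ =a=> t1
  t1 = 0 | 0 | (0 + 0) + a.(0 + 0) ⊢ =a=> t2
  t2 = 0 + 0 ⊢ deadlocked
Trace ⟨ac⟩ through P, begin at {s0}:
  after a @ step 1: {s1}
  after c @ step 2: {s2}
  — P admits the full trace.
Trace ⟨ac⟩ through Q, begin at {t0}:
  after a @ step 1: {t1}
  after c @ step 2: no successor for Q

ac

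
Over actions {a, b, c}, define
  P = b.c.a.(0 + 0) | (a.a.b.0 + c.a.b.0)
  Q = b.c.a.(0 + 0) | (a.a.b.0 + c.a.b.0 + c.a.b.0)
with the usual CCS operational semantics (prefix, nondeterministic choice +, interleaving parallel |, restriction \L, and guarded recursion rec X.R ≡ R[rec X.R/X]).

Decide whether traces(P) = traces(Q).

LTS(P): 16 reachable states
  p0 = b.c.a.(0 + 0) | (a.a.b.0 + c.a.b.0) | =a=> p1, =b=> p2, =c=> p1
  p1 = b.c.a.(0 + 0) | a.b.0 | =a=> p3, =b=> p4
  p2 = c.a.(0 + 0) | (a.a.b.0 + c.a.b.0) | =a=> p4, =c=> p4, =c=> p5
  p3 = b.c.a.(0 + 0) | b.0 | =b=> p6, =b=> p7
  p4 = c.a.(0 + 0) | a.b.0 | =a=> p7, =c=> p8
  p5 = a.(0 + 0) | (a.a.b.0 + c.a.b.0) | =a=> p8, =a=> p9, =c=> p8
  p6 = b.c.a.(0 + 0) | 0 | =b=> p10
  p7 = c.a.(0 + 0) | b.0 | =b=> p10, =c=> p11
  p8 = a.(0 + 0) | a.b.0 | =a=> p11, =a=> p12
  p9 = (0 + 0) | (a.a.b.0 + c.a.b.0) | =a=> p12, =c=> p12
  p10 = c.a.(0 + 0) | 0 | =c=> p13
  p11 = a.(0 + 0) | b.0 | =a=> p14, =b=> p13
  p12 = (0 + 0) | a.b.0 | =a=> p14
  p13 = a.(0 + 0) | 0 | =a=> p15
  p14 = (0 + 0) | b.0 | =b=> p15
  p15 = (0 + 0) | 0 | ·
LTS(Q): 16 reachable states
  q0 = b.c.a.(0 + 0) | (a.a.b.0 + c.a.b.0 + c.a.b.0) | =a=> q1, =b=> q2, =c=> q1
  q1 = b.c.a.(0 + 0) | a.b.0 | =a=> q3, =b=> q4
  q2 = c.a.(0 + 0) | (a.a.b.0 + c.a.b.0 + c.a.b.0) | =a=> q4, =c=> q4, =c=> q5
  q3 = b.c.a.(0 + 0) | b.0 | =b=> q6, =b=> q7
  q4 = c.a.(0 + 0) | a.b.0 | =a=> q7, =c=> q8
  q5 = a.(0 + 0) | (a.a.b.0 + c.a.b.0 + c.a.b.0) | =a=> q8, =a=> q9, =c=> q8
  q6 = b.c.a.(0 + 0) | 0 | =b=> q10
  q7 = c.a.(0 + 0) | b.0 | =b=> q10, =c=> q11
  q8 = a.(0 + 0) | a.b.0 | =a=> q11, =a=> q12
  q9 = (0 + 0) | (a.a.b.0 + c.a.b.0 + c.a.b.0) | =a=> q12, =c=> q12
  q10 = c.a.(0 + 0) | 0 | =c=> q13
  q11 = a.(0 + 0) | b.0 | =a=> q14, =b=> q13
  q12 = (0 + 0) | a.b.0 | =a=> q14
  q13 = a.(0 + 0) | 0 | =a=> q15
  q14 = (0 + 0) | b.0 | =b=> q15
  q15 = (0 + 0) | 0 | ·
Partition-refinement fixed point:
  B0 = {p0, q0}
  B1 = {p1, q1}
  B2 = {p3, q3}
  B3 = {p6, q6}
  B4 = {p10, q10}
  B5 = {p13, q13}
  B6 = {p15, q15}
  B7 = {p7, q7}
  B8 = {p11, q11}
  B9 = {p14, q14}
  B10 = {p4, q4}
  B11 = {p8, q8}
  B12 = {p12, q12}
  B13 = {p2, q2}
  B14 = {p5, q5}
  B15 = {p9, q9}
p0 ∈ B0, q0 ∈ B0 → same block
Bisimilar ⇒ trace-equivalent.

traces(P) = traces(Q)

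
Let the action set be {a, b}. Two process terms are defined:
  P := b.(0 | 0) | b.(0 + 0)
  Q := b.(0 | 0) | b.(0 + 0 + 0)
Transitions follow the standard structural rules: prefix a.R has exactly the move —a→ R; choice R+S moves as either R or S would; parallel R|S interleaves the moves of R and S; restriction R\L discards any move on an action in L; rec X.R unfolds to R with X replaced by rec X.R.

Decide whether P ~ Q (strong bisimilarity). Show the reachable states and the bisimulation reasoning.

LTS(P): 4 reachable states
  m0 = b.(0 | 0) | b.(0 + 0) :: —b→ m1, —b→ m2
  m1 = 0 | 0 | b.(0 + 0) :: —b→ m3
  m2 = b.(0 | 0) | (0 + 0) :: —b→ m3
  m3 = 0 | 0 | (0 + 0) :: (no moves)
LTS(Q): 4 reachable states
  n0 = b.(0 | 0) | b.(0 + 0 + 0) :: —b→ n1, —b→ n2
  n1 = 0 | 0 | b.(0 + 0 + 0) :: —b→ n3
  n2 = b.(0 | 0) | (0 + 0 + 0) :: —b→ n3
  n3 = 0 | 0 | (0 + 0 + 0) :: (no moves)
Bisimilarity quotient blocks:
  B0 = {m0, n0}
  B1 = {m1, m2, n1, n2}
  B2 = {m3, n3}
m0 ∈ B0, n0 ∈ B0 → same block

bisimilar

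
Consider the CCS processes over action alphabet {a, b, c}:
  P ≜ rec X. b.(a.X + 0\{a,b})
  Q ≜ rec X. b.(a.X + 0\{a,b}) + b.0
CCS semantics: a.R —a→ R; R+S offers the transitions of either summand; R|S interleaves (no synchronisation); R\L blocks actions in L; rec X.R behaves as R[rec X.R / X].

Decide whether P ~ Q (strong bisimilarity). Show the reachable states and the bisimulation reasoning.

P ≁ Q

Reachable graph of P (2 states):
  s0 = rec X. b.(a.X + 0\{a,b}) has moves —b→ s1
  s1 = a.(rec X. b.(a.X + 0\{a,b})) + 0\{a,b} has moves —a→ s0
Reachable graph of Q (3 states):
  t0 = rec X. b.(a.X + 0\{a,b}) + b.0 has moves —b→ t1, —b→ t2
  t1 = 0 has moves stopped
  t2 = a.(rec X. b.(a.X + 0\{a,b}) + b.0) + 0\{a,b} has moves —a→ t0
Partition-refinement fixed point:
  B0 = {s0}
  B1 = {s1}
  B2 = {t0}
  B3 = {t2}
  B4 = {t1}
s0 ∈ B0, t0 ∈ B2 → different blocks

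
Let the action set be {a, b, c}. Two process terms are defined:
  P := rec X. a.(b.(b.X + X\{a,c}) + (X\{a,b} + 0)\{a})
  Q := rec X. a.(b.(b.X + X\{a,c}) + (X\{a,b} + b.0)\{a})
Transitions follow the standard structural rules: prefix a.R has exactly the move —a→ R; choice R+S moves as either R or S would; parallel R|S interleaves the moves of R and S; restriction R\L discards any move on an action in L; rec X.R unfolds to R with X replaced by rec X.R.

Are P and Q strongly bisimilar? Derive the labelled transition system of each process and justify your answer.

Reachable graph of P (3 states):
  u0 = rec X. a.(b.(b.X + X\{a,c}) + (X\{a,b} + 0)\{a}) | -a-> u1
  u1 = b.(b.(rec X. a.(b.(b.X + X\{a,c}) + (X\{a,b} + 0)\{a})) + (rec X. a.(b.(b.X + X\{a,c}) + (X\{a,b} + 0)\{a}))\{a,c}) + ((rec X. a.(b.(b.X + X\{a,c}) + (X\{a,b} + 0)\{a}))\{a,b} + 0)\{a} | -b-> u2
  u2 = b.(rec X. a.(b.(b.X + X\{a,c}) + (X\{a,b} + 0)\{a})) + (rec X. a.(b.(b.X + X\{a,c}) + (X\{a,b} + 0)\{a}))\{a,c} | -b-> u0
Reachable graph of Q (4 states):
  v0 = rec X. a.(b.(b.X + X\{a,c}) + (X\{a,b} + b.0)\{a}) | -a-> v1
  v1 = b.(b.(rec X. a.(b.(b.X + X\{a,c}) + (X\{a,b} + b.0)\{a})) + (rec X. a.(b.(b.X + X\{a,c}) + (X\{a,b} + b.0)\{a}))\{a,c}) + ((rec X. a.(b.(b.X + X\{a,c}) + (X\{a,b} + b.0)\{a}))\{a,b} + b.0)\{a} | -b-> v2, -b-> v3
  v2 = 0\{a} | stopped
  v3 = b.(rec X. a.(b.(b.X + X\{a,c}) + (X\{a,b} + b.0)\{a})) + (rec X. a.(b.(b.X + X\{a,c}) + (X\{a,b} + b.0)\{a}))\{a,c} | -b-> v0
Coarsest stable partition (strong bisimilarity classes):
  B0 = {u0}
  B1 = {u1}
  B2 = {u2}
  B3 = {v0}
  B4 = {v1}
  B5 = {v2}
  B6 = {v3}
u0 ∈ B0, v0 ∈ B3 → different blocks

not bisimilar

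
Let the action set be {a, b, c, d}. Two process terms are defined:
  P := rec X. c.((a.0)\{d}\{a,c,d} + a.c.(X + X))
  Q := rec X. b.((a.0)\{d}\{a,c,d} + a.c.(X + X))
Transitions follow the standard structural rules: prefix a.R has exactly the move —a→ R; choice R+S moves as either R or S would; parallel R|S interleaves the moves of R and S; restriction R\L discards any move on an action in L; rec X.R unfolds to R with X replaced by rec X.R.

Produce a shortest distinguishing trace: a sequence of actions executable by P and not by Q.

Reachable graph of P (4 states):
  u0 = rec X. c.((a.0)\{d}\{a,c,d} + a.c.(X + X)) :: —c→ u1
  u1 = (a.0)\{d}\{a,c,d} + a.c.((rec X. c.((a.0)\{d}\{a,c,d} + a.c.(X + X))) + (rec X. c.((a.0)\{d}\{a,c,d} + a.c.(X + X)))) :: —a→ u2
  u2 = c.((rec X. c.((a.0)\{d}\{a,c,d} + a.c.(X + X))) + (rec X. c.((a.0)\{d}\{a,c,d} + a.c.(X + X)))) :: —c→ u3
  u3 = (rec X. c.((a.0)\{d}\{a,c,d} + a.c.(X + X))) + (rec X. c.((a.0)\{d}\{a,c,d} + a.c.(X + X))) :: —c→ u1
Reachable graph of Q (4 states):
  v0 = rec X. b.((a.0)\{d}\{a,c,d} + a.c.(X + X)) :: —b→ v1
  v1 = (a.0)\{d}\{a,c,d} + a.c.((rec X. b.((a.0)\{d}\{a,c,d} + a.c.(X + X))) + (rec X. b.((a.0)\{d}\{a,c,d} + a.c.(X + X)))) :: —a→ v2
  v2 = c.((rec X. b.((a.0)\{d}\{a,c,d} + a.c.(X + X))) + (rec X. b.((a.0)\{d}\{a,c,d} + a.c.(X + X)))) :: —c→ v3
  v3 = (rec X. b.((a.0)\{d}\{a,c,d} + a.c.(X + X))) + (rec X. b.((a.0)\{d}\{a,c,d} + a.c.(X + X))) :: —b→ v1
Trace ⟨c⟩ through P, begin at {u0}:
  step 1 (c): {u1}
  — P admits the full trace.
Trace ⟨c⟩ through Q, begin at {v0}:
  step 1 (c): no successor for Q

c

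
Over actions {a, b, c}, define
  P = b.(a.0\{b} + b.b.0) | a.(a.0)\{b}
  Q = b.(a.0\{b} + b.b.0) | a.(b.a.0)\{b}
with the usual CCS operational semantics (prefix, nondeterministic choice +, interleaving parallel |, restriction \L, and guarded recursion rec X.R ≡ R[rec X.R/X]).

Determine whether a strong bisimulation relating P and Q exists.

Reachable graph of P (15 states):
  m0 = b.(a.0\{b} + b.b.0) | a.(a.0)\{b} → =a=> m1, =b=> m2
  m1 = b.(a.0\{b} + b.b.0) | (a.0)\{b} → =a=> m3, =b=> m4
  m2 = (a.0\{b} + b.b.0) | a.(a.0)\{b} → =a=> m4, =a=> m5, =b=> m6
  m3 = b.(a.0\{b} + b.b.0) | 0\{b} → =b=> m7
  m4 = (a.0\{b} + b.b.0) | (a.0)\{b} → =a=> m7, =a=> m8, =b=> m9
  m5 = 0\{b} | a.(a.0)\{b} → =a=> m8
  m6 = b.0 | a.(a.0)\{b} → =a=> m9, =b=> m10
  m7 = (a.0\{b} + b.b.0) | 0\{b} → =a=> m11, =b=> m12
  m8 = 0\{b} | (a.0)\{b} → =a=> m11
  m9 = b.0 | (a.0)\{b} → =a=> m12, =b=> m13
  m10 = 0 | a.(a.0)\{b} → =a=> m13
  m11 = 0\{b} | 0\{b} → ·
  m12 = b.0 | 0\{b} → =b=> m14
  m13 = 0 | (a.0)\{b} → =a=> m14
  m14 = 0 | 0\{b} → ·
Reachable graph of Q (10 states):
  n0 = b.(a.0\{b} + b.b.0) | a.(b.a.0)\{b} → =a=> n1, =b=> n2
  n1 = b.(a.0\{b} + b.b.0) | (b.a.0)\{b} → =b=> n3
  n2 = (a.0\{b} + b.b.0) | a.(b.a.0)\{b} → =a=> n3, =a=> n4, =b=> n5
  n3 = (a.0\{b} + b.b.0) | (b.a.0)\{b} → =a=> n6, =b=> n7
  n4 = 0\{b} | a.(b.a.0)\{b} → =a=> n6
  n5 = b.0 | a.(b.a.0)\{b} → =a=> n7, =b=> n8
  n6 = 0\{b} | (b.a.0)\{b} → ·
  n7 = b.0 | (b.a.0)\{b} → =b=> n9
  n8 = 0 | a.(b.a.0)\{b} → =a=> n9
  n9 = 0 | (b.a.0)\{b} → ·
Bisimilarity quotient blocks:
  B0 = {m0}
  B1 = {m1, n0}
  B2 = {m4, n2}
  B3 = {m7, n3}
  B4 = {m12, n7}
  B5 = {m11, m14, n6, n9}
  B6 = {m9, n5}
  B7 = {m13, m8, n4, n8}
  B8 = {m3, n1}
  B9 = {m2}
  B10 = {m6}
  B11 = {m10, m5}
m0 ∈ B0, n0 ∈ B1 → different blocks

NO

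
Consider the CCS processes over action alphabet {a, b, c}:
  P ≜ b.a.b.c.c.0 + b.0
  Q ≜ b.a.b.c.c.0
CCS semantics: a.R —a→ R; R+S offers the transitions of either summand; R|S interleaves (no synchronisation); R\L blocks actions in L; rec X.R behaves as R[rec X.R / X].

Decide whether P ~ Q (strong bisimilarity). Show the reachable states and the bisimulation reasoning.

Reachable graph of P (6 states):
  p0 = b.a.b.c.c.0 + b.0 → -b-> p1, -b-> p2
  p1 = 0 → (no moves)
  p2 = a.b.c.c.0 → -a-> p3
  p3 = b.c.c.0 → -b-> p4
  p4 = c.c.0 → -c-> p5
  p5 = c.0 → -c-> p1
Reachable graph of Q (6 states):
  q0 = b.a.b.c.c.0 → -b-> q1
  q1 = a.b.c.c.0 → -a-> q2
  q2 = b.c.c.0 → -b-> q3
  q3 = c.c.0 → -c-> q4
  q4 = c.0 → -c-> q5
  q5 = 0 → (no moves)
Partition-refinement fixed point:
  B0 = {p0}
  B1 = {p2, q1}
  B2 = {p3, q2}
  B3 = {p4, q3}
  B4 = {p5, q4}
  B5 = {p1, q5}
  B6 = {q0}
p0 ∈ B0, q0 ∈ B6 → different blocks

not bisimilar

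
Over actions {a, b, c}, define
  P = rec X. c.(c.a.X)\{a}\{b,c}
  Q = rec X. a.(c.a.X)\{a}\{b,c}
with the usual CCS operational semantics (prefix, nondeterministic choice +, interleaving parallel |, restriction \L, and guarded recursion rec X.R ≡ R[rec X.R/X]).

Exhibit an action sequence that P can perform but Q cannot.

c

LTS(P): 2 reachable states
  u0 = rec X. c.(c.a.X)\{a}\{b,c} ⊢ ··c··> u1
  u1 = (c.a.(rec X. c.(c.a.X)\{a}\{b,c}))\{a}\{b,c} ⊢ stopped
LTS(Q): 2 reachable states
  v0 = rec X. a.(c.a.X)\{a}\{b,c} ⊢ ··a··> v1
  v1 = (c.a.(rec X. a.(c.a.X)\{a}\{b,c}))\{a}\{b,c} ⊢ stopped
Trace ⟨c⟩ through P, begin at {u0}:
  after c @ step 1: {u1}
  — P admits the full trace.
Trace ⟨c⟩ through Q, begin at {v0}:
  after c @ step 1: ∅  — Q cannot continue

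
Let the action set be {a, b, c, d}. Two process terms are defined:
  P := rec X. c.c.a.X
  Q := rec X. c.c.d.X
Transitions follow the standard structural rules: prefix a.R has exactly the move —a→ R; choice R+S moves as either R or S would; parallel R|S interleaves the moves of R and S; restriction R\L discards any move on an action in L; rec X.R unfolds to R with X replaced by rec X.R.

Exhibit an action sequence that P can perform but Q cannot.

Reachable graph of P (3 states):
  u0 = rec X. c.c.a.X :: -c-> u1
  u1 = c.a.(rec X. c.c.a.X) :: -c-> u2
  u2 = a.(rec X. c.c.a.X) :: -a-> u0
Reachable graph of Q (3 states):
  v0 = rec X. c.c.d.X :: -c-> v1
  v1 = c.d.(rec X. c.c.d.X) :: -c-> v2
  v2 = d.(rec X. c.c.d.X) :: -d-> v0
Trace ⟨cca⟩ through P, begin at {u0}:
  [1] c ⇒ {u1}
  [2] c ⇒ {u2}
  [3] a ⇒ {u0}
  ✓ P
Trace ⟨cca⟩ through Q, begin at {v0}:
  [1] c ⇒ {v1}
  [2] c ⇒ {v2}
  [3] a ⇒ no successor for Q

cca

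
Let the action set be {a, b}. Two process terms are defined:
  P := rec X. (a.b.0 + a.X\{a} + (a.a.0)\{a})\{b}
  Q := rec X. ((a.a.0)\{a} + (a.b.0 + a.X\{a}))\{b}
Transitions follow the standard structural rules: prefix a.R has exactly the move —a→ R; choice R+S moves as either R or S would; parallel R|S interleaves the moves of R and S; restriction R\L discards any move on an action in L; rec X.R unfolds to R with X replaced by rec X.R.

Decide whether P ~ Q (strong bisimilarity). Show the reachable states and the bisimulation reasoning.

bisimilar

P's transition system — 3 states:
  m0 = rec X. (a.b.0 + a.X\{a} + (a.a.0)\{a})\{b} | ··a··> m1, ··a··> m2
  m1 = (b.0)\{b} | stopped
  m2 = (rec X. (a.b.0 + a.X\{a} + (a.a.0)\{a})\{b})\{a}\{b} | stopped
Q's transition system — 3 states:
  n0 = rec X. ((a.a.0)\{a} + (a.b.0 + a.X\{a}))\{b} | ··a··> n1, ··a··> n2
  n1 = (b.0)\{b} | stopped
  n2 = (rec X. ((a.a.0)\{a} + (a.b.0 + a.X\{a}))\{b})\{a}\{b} | stopped
Bisimilarity quotient blocks:
  B0 = {m0, n0}
  B1 = {m1, m2, n1, n2}
m0 ∈ B0, n0 ∈ B0 → same block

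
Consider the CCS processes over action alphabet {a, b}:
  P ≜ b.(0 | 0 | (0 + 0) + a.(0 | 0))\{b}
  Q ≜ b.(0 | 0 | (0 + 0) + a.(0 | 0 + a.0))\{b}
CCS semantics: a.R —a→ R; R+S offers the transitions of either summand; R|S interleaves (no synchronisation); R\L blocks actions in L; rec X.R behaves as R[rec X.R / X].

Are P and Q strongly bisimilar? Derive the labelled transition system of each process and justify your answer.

LTS(P): 3 reachable states
  s0 = b.(0 | 0 | (0 + 0) + a.(0 | 0))\{b} has moves --b--▸ s1
  s1 = (0 | 0 | (0 + 0) + a.(0 | 0))\{b} has moves --a--▸ s2
  s2 = (0 | 0)\{b} has moves (no moves)
LTS(Q): 4 reachable states
  t0 = b.(0 | 0 | (0 + 0) + a.(0 | 0 + a.0))\{b} has moves --b--▸ t1
  t1 = (0 | 0 | (0 + 0) + a.(0 | 0 + a.0))\{b} has moves --a--▸ t2
  t2 = (0 | 0 + a.0)\{b} has moves --a--▸ t3
  t3 = 0\{b} has moves (no moves)
Partition-refinement fixed point:
  B0 = {s0}
  B1 = {s1, t2}
  B2 = {s2, t3}
  B3 = {t0}
  B4 = {t1}
s0 ∈ B0, t0 ∈ B3 → different blocks

P ≁ Q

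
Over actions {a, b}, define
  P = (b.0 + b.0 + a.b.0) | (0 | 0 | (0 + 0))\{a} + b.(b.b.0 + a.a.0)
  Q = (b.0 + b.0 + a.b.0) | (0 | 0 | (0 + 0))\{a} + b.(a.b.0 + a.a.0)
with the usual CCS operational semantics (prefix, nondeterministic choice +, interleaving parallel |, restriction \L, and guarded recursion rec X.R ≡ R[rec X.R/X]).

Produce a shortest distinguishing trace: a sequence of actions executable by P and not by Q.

P's transition system — 7 states:
  p0 = (b.0 + b.0 + a.b.0) | (0 | 0 | (0 + 0))\{a} + b.(b.b.0 + a.a.0) ⊢ --a--▸ p1, --b--▸ p2, --b--▸ p3
  p1 = b.0 | (0 | 0 | (0 + 0))\{a} ⊢ --b--▸ p2
  p2 = 0 | (0 | 0 | (0 + 0))\{a} ⊢ ∅
  p3 = b.b.0 + a.a.0 ⊢ --a--▸ p4, --b--▸ p5
  p4 = a.0 ⊢ --a--▸ p6
  p5 = b.0 ⊢ --b--▸ p6
  p6 = 0 ⊢ ∅
Q's transition system — 7 states:
  q0 = (b.0 + b.0 + a.b.0) | (0 | 0 | (0 + 0))\{a} + b.(a.b.0 + a.a.0) ⊢ --a--▸ q1, --b--▸ q2, --b--▸ q3
  q1 = b.0 | (0 | 0 | (0 + 0))\{a} ⊢ --b--▸ q2
  q2 = 0 | (0 | 0 | (0 + 0))\{a} ⊢ ∅
  q3 = a.b.0 + a.a.0 ⊢ --a--▸ q4, --a--▸ q5
  q4 = a.0 ⊢ --a--▸ q6
  q5 = b.0 ⊢ --b--▸ q6
  q6 = 0 ⊢ ∅
Trace ⟨bb⟩ through P, begin at {p0}:
  step 1 (b): {p2, p3}
  step 2 (b): {p5}
  — P admits the full trace.
Trace ⟨bb⟩ through Q, begin at {q0}:
  step 1 (b): {q2, q3}
  step 2 (b): no successor for Q

bb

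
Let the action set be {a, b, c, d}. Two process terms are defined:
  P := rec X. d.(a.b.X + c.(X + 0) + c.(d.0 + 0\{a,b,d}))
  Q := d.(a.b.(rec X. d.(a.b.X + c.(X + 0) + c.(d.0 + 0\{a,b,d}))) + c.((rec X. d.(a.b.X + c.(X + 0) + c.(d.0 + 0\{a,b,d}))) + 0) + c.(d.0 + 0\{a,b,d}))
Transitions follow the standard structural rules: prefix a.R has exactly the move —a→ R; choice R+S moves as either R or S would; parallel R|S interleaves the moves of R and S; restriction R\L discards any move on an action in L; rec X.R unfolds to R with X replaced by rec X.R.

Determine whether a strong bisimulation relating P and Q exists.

P's transition system — 6 states:
  u0 = rec X. d.(a.b.X + c.(X + 0) + c.(d.0 + 0\{a,b,d})) :: ··d··> u1
  u1 = a.b.(rec X. d.(a.b.X + c.(X + 0) + c.(d.0 + 0\{a,b,d}))) + c.((rec X. d.(a.b.X + c.(X + 0) + c.(d.0 + 0\{a,b,d}))) + 0) + c.(d.0 + 0\{a,b,d}) :: ··a··> u2, ··c··> u3, ··c··> u4
  u2 = b.(rec X. d.(a.b.X + c.(X + 0) + c.(d.0 + 0\{a,b,d}))) :: ··b··> u0
  u3 = (rec X. d.(a.b.X + c.(X + 0) + c.(d.0 + 0\{a,b,d}))) + 0 :: ··d··> u1
  u4 = d.0 + 0\{a,b,d} :: ··d··> u5
  u5 = 0 :: deadlocked
Q's transition system — 7 states:
  v0 = d.(a.b.(rec X. d.(a.b.X + c.(X + 0) + c.(d.0 + 0\{a,b,d}))) + c.((rec X. d.(a.b.X + c.(X + 0) + c.(d.0 + 0\{a,b,d}))) + 0) + c.(d.0 + 0\{a,b,d})) :: ··d··> v1
  v1 = a.b.(rec X. d.(a.b.X + c.(X + 0) + c.(d.0 + 0\{a,b,d}))) + c.((rec X. d.(a.b.X + c.(X + 0) + c.(d.0 + 0\{a,b,d}))) + 0) + c.(d.0 + 0\{a,b,d}) :: ··a··> v2, ··c··> v3, ··c··> v4
  v2 = b.(rec X. d.(a.b.X + c.(X + 0) + c.(d.0 + 0\{a,b,d}))) :: ··b··> v5
  v3 = (rec X. d.(a.b.X + c.(X + 0) + c.(d.0 + 0\{a,b,d}))) + 0 :: ··d··> v1
  v4 = d.0 + 0\{a,b,d} :: ··d··> v6
  v5 = rec X. d.(a.b.X + c.(X + 0) + c.(d.0 + 0\{a,b,d})) :: ··d··> v1
  v6 = 0 :: deadlocked
Bisimilarity quotient blocks:
  B0 = {u0, u3, v0, v3, v5}
  B1 = {u1, v1}
  B2 = {u2, v2}
  B3 = {u4, v4}
  B4 = {u5, v6}
u0 ∈ B0, v0 ∈ B0 → same block

YES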